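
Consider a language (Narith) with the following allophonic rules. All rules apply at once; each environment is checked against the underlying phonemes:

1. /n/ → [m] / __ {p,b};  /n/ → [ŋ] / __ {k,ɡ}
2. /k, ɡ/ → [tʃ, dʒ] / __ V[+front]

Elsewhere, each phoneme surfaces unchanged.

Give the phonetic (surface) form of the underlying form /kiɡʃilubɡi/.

/k/ (word-initial): before a front vowel, so rule 2 applies → [tʃ].
/ɡ/ (between /i/ and /ʃ/): rule 2 targets it, but not before a front vowel → unchanged [ɡ].
/ɡ/ — between /b/ and /i/, before a front vowel — surfaces as [dʒ] (rule 2).

[tʃiɡʃilubdʒi]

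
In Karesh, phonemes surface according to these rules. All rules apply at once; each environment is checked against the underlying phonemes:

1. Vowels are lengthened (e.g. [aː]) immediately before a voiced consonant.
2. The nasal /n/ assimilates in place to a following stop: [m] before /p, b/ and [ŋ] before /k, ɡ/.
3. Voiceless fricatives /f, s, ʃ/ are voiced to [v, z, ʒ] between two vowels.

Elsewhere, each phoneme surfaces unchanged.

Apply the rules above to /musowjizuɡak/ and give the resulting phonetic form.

/m/ — not in any rule's target class → [m].
/u/ (between /m/ and /s/) fails the environment for rule 1, so it stays [u].
/s/ — between /u/ and /o/, between two vowels — surfaces as [z] (rule 3).
/o/ — between /s/ and /w/, before a voiced consonant — surfaces as [oː] (rule 1).
/w/ — not in any rule's target class → [w].
/j/ stays [j].
Rule 1 applies to /i/ (between /j/ and /z/: before a voiced consonant) → [iː].
/z/ (between /i/ and /u/): no rule targets it → [z].
/u/ (between /z/ and /ɡ/): before a voiced consonant, so rule 1 applies → [uː].
/ɡ/ (between /u/ and /a/) is unaffected → [ɡ].
/a/ — between /ɡ/ and /k/; rule 1 does not apply here → [a].
/k/ (word-final): no rule targets it → [k].

[muzoːwjiːzuːɡak]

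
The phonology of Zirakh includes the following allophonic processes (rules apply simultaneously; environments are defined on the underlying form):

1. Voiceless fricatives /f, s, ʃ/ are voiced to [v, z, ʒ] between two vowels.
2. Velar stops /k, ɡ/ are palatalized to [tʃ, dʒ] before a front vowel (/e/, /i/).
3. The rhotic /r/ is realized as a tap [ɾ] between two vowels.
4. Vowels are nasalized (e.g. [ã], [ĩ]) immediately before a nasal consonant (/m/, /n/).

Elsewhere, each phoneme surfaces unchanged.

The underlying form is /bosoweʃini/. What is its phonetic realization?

/b/ (word-initial): no rule targets it → [b].
/o/ — between /b/ and /s/; rule 4 does not apply here → [o].
/s/ (between /o/ and /o/) occurs between two vowels → [z] by rule 1.
/o/ (between /s/ and /w/) fails the environment for rule 4, so it stays [o].
/w/ (between /o/ and /e/): no rule targets it → [w].
/e/ (between /w/ and /ʃ/): rule 4 targets it, but not before a nasal consonant → unchanged [e].
/ʃ/ — between /e/ and /i/, between two vowels — surfaces as [ʒ] (rule 1).
/i/ (between /ʃ/ and /n/): before a nasal consonant, so rule 4 applies → [ĩ].
/n/ — not in any rule's target class → [n].
/i/ (word-final): rule 4 targets it, but not before a nasal consonant → unchanged [i].

[bozoweʒĩni]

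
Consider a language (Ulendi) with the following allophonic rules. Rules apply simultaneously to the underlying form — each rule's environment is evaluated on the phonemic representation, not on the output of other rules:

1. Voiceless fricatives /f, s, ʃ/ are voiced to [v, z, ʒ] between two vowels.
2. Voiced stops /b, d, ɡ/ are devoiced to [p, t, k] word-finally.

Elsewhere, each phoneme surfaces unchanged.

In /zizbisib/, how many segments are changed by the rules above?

Segments that undergo a rule: /s/ → [z] (rule 1); /b/ → [p] (rule 2).
All other segments surface unchanged.

2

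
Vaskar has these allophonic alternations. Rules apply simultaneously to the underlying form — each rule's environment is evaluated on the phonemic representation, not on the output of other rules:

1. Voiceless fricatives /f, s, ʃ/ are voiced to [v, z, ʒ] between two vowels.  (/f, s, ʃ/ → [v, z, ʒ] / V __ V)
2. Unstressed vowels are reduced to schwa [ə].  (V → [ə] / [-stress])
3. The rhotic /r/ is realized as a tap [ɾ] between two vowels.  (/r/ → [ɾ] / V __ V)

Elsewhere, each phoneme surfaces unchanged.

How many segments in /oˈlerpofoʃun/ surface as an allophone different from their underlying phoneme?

Segments that undergo a rule: /o/ → [ə] (rule 2); /o/ → [ə] (rule 2); /f/ → [v] (rule 1); /o/ → [ə] (rule 2); /ʃ/ → [ʒ] (rule 1); /u/ → [ə] (rule 2).
All other segments surface unchanged.

6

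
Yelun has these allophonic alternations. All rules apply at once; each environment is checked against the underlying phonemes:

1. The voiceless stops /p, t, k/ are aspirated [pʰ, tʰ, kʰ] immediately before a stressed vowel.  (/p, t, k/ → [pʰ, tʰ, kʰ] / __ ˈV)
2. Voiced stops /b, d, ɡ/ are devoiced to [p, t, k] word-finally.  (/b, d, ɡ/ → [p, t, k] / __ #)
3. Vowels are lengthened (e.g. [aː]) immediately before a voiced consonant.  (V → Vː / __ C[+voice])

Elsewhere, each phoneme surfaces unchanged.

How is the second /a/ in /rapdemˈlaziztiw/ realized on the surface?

[aː]

/a/ (between /l/ and /z/): before a voiced consonant, so rule 3 applies → [aː].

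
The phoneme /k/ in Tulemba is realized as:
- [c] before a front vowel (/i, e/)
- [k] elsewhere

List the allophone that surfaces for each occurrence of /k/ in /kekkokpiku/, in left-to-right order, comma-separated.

Occurrence 1 (position 1): before a front vowel → [c].
Occurrence 2 (position 3): no conditioning environment matches → elsewhere allophone [k].
Occurrence 3 (position 4): no conditioning environment matches → elsewhere allophone [k].
Occurrence 4 (position 6): no conditioning environment matches → elsewhere allophone [k].
Occurrence 5 (position 9): no conditioning environment matches → elsewhere allophone [k].

[c], [k], [k], [k], [k]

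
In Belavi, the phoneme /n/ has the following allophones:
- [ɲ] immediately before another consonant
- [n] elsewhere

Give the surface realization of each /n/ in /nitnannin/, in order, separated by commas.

[n], [n], [ɲ], [n], [n]

Occurrence 1 (position 1): no conditioning environment matches → elsewhere allophone [n].
Occurrence 2 (position 4): no conditioning environment matches → elsewhere allophone [n].
Occurrence 3 (position 6): immediately before another consonant → [ɲ].
Occurrence 4 (position 7): no conditioning environment matches → elsewhere allophone [n].
Occurrence 5 (position 9): no conditioning environment matches → elsewhere allophone [n].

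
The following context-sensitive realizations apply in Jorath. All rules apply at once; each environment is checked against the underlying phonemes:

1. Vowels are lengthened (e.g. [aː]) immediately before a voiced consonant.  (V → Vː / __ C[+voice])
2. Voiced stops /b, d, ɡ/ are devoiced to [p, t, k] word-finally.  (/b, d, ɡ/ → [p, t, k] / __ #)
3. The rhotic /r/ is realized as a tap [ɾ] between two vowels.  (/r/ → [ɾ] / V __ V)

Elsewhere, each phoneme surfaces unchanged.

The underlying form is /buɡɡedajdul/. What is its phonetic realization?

/b/ (word-initial) is in the target of rule 2 but the environment (word-finally) is not met → [b].
/u/ meets the environment for rule 1 (before a voiced consonant) → [uː].
/ɡ/ — between /u/ and /ɡ/; rule 2 does not apply here → [ɡ].
/ɡ/ — between /ɡ/ and /e/; rule 2 does not apply here → [ɡ].
Rule 1 applies to /e/ (between /ɡ/ and /d/: before a voiced consonant) → [eː].
/d/ (between /e/ and /a/) is in the target of rule 2 but the environment (word-finally) is not met → [d].
/a/ (between /d/ and /j/) occurs before a voiced consonant → [aː] by rule 1.
/j/ (between /a/ and /d/) is unaffected → [j].
/d/ (between /j/ and /u/) is in the target of rule 2 but the environment (word-finally) is not met → [d].
/u/ — between /d/ and /l/, before a voiced consonant — surfaces as [uː] (rule 1).
/l/ stays [l].

[buːɡɡeːdaːjduːl]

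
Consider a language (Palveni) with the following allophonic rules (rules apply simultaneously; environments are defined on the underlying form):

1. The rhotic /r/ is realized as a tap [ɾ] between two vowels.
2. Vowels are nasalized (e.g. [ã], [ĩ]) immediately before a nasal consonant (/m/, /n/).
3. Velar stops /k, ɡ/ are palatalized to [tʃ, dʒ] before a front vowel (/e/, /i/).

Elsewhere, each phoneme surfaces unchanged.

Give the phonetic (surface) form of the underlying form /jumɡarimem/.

/j/ stays [j].
/u/ (between /j/ and /m/): before a nasal consonant, so rule 2 applies → [ũ].
/m/ — not in any rule's target class → [m].
/ɡ/ — between /m/ and /a/; rule 3 does not apply here → [ɡ].
/a/ (between /ɡ/ and /r/) is in the target of rule 2 but the environment (before a nasal consonant) is not met → [a].
/r/ (between /a/ and /i/): between two vowels, so rule 1 applies → [ɾ].
/i/ — between /r/ and /m/, before a nasal consonant — surfaces as [ĩ] (rule 2).
/m/ stays [m].
/e/ (between /m/ and /m/) occurs before a nasal consonant → [ẽ] by rule 2.
/m/ (word-final) is unaffected → [m].

[jũmɡaɾĩmẽm]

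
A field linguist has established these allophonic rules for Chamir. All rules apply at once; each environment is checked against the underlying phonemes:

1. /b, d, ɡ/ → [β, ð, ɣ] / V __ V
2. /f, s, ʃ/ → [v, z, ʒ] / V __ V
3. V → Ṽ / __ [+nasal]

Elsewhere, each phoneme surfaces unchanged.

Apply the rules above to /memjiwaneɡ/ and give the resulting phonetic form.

[mẽmjiwãneɡ]

/m/ stays [m].
Rule 3 applies to /e/ (between /m/ and /m/: before a nasal consonant) → [ẽ].
/m/ (between /e/ and /j/) is unaffected → [m].
/j/ — not in any rule's target class → [j].
/i/ (between /j/ and /w/) is in the target of rule 3 but the environment (before a nasal consonant) is not met → [i].
/w/ (between /i/ and /a/) is unaffected → [w].
Rule 3 applies to /a/ (between /w/ and /n/: before a nasal consonant) → [ã].
/n/ — not in any rule's target class → [n].
/e/ (between /n/ and /ɡ/) is in the target of rule 3 but the environment (before a nasal consonant) is not met → [e].
/ɡ/ — word-final; rule 1 does not apply here → [ɡ].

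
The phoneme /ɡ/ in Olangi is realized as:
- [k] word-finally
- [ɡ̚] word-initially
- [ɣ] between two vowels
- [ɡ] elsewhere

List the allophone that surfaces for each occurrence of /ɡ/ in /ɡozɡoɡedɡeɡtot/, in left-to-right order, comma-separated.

Occurrence 1 (position 1): word-initially → [ɡ̚].
Occurrence 2 (position 4): no conditioning environment matches → elsewhere allophone [ɡ].
Occurrence 3 (position 6): between two vowels → [ɣ].
Occurrence 4 (position 9): no conditioning environment matches → elsewhere allophone [ɡ].
Occurrence 5 (position 11): no conditioning environment matches → elsewhere allophone [ɡ].

[ɡ̚], [ɡ], [ɣ], [ɡ], [ɡ]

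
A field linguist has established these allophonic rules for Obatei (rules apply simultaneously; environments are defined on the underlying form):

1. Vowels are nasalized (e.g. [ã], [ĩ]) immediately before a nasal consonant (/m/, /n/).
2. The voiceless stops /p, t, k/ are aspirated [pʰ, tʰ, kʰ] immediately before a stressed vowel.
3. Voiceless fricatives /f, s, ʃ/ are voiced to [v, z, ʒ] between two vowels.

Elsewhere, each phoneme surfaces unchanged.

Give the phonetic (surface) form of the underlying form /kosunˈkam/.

[kozũnˈkʰãm]

/k/ (word-initial) is in the target of rule 2 but the environment (immediately before a stressed vowel) is not met → [k].
/o/ (between /k/ and /s/) fails the environment for rule 1, so it stays [o].
/s/ (between /o/ and /u/) occurs between two vowels → [z] by rule 3.
/u/ (between /s/ and /n/) occurs before a nasal consonant → [ũ] by rule 1.
/n/ (between /u/ and /k/) is unaffected → [n].
/k/ (between /n/ and /a/): immediately before a stressed vowel, so rule 2 applies → [kʰ].
/a/ (between /k/ and /m/) occurs before a nasal consonant → [ã] by rule 1.
/m/ (word-final): no rule targets it → [m].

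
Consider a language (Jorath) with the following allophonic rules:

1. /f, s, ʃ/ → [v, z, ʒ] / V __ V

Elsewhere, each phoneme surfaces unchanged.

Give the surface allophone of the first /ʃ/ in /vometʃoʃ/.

[ʃ]

/ʃ/ (between /t/ and /o/) fails the environment for rule 1, so it stays [ʃ].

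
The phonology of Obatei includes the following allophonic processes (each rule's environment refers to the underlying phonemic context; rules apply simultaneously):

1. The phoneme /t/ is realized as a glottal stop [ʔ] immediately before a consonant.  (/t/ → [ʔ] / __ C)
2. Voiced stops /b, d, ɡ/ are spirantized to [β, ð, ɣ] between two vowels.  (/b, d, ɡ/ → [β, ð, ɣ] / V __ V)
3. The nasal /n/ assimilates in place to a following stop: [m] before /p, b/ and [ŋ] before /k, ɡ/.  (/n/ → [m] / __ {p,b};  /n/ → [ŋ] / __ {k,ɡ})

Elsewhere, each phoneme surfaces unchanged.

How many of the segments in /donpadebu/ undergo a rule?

Segments that undergo a rule: /n/ → [m] (rule 3); /d/ → [ð] (rule 2); /b/ → [β] (rule 2).
All other segments surface unchanged.

3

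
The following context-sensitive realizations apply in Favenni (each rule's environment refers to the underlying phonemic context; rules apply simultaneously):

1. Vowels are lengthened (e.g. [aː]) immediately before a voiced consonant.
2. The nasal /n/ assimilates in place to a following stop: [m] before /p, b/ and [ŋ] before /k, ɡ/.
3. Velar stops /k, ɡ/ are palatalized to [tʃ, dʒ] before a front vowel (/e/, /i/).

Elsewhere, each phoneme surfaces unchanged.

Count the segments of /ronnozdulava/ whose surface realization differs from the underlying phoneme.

4

Segments that undergo a rule: /o/ → [oː] (rule 1); /o/ → [oː] (rule 1); /u/ → [uː] (rule 1); /a/ → [aː] (rule 1).
All other segments surface unchanged.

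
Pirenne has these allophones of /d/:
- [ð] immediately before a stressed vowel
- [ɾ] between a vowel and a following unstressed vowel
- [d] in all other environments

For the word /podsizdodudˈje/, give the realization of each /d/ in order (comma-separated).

[d], [d], [ɾ], [d]

Occurrence 1 (position 3): no conditioning environment matches → elsewhere allophone [d].
Occurrence 2 (position 7): no conditioning environment matches → elsewhere allophone [d].
Occurrence 3 (position 9): between a vowel and a following unstressed vowel → [ɾ].
Occurrence 4 (position 11): no conditioning environment matches → elsewhere allophone [d].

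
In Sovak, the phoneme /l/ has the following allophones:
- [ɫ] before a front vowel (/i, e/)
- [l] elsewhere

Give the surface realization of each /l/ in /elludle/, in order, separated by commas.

Occurrence 1 (position 2): no conditioning environment matches → elsewhere allophone [l].
Occurrence 2 (position 3): no conditioning environment matches → elsewhere allophone [l].
Occurrence 3 (position 6): before a front vowel (/i, e/) → [ɫ].

[l], [l], [ɫ]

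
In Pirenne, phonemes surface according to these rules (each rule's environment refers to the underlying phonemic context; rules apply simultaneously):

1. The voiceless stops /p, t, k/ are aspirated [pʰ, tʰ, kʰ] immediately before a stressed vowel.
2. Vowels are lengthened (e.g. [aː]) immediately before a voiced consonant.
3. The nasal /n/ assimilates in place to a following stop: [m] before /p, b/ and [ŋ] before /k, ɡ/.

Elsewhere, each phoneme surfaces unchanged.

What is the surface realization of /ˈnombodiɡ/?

[ˈnoːmboːdiːɡ]

/n/ (word-initial) is in the target of rule 3 but the environment (before a labial or velar stop) is not met → [n].
/o/ (between /n/ and /m/): before a voiced consonant, so rule 2 applies → [oː].
/m/ — not in any rule's target class → [m].
/b/ (between /m/ and /o/): no rule targets it → [b].
Rule 2 applies to /o/ (between /b/ and /d/: before a voiced consonant) → [oː].
/d/ — not in any rule's target class → [d].
/i/ (between /d/ and /ɡ/) occurs before a voiced consonant → [iː] by rule 2.
/ɡ/ stays [ɡ].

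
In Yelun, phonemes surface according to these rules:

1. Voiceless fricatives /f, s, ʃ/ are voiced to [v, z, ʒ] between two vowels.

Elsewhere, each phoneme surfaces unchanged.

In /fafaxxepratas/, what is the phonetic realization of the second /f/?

Rule 1 applies to /f/ (between /a/ and /a/: between two vowels) → [v].

[v]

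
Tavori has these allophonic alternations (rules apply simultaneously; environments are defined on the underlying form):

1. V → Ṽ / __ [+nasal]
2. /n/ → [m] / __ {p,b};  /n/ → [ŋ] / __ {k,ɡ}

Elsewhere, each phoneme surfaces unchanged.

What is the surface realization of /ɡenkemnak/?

[ɡẽŋkẽmnak]

/ɡ/ — not in any rule's target class → [ɡ].
/e/ meets the environment for rule 1 (before a nasal consonant) → [ẽ].
/n/ meets the environment for rule 2 (before a labial or velar stop) → [ŋ].
/k/ — not in any rule's target class → [k].
/e/ meets the environment for rule 1 (before a nasal consonant) → [ẽ].
/m/ (between /e/ and /n/): no rule targets it → [m].
/n/ (between /m/ and /a/): rule 2 targets it, but not before a labial or velar stop → unchanged [n].
/a/ (between /n/ and /k/) fails the environment for rule 1, so it stays [a].
/k/ — not in any rule's target class → [k].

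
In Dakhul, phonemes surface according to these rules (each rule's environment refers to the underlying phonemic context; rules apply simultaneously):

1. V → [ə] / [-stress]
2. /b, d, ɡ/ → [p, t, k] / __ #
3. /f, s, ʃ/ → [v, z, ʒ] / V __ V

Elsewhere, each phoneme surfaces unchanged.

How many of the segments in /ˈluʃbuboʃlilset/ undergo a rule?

Segments that undergo a rule: /u/ → [ə] (rule 1); /o/ → [ə] (rule 1); /i/ → [ə] (rule 1); /e/ → [ə] (rule 1).
All other segments surface unchanged.

4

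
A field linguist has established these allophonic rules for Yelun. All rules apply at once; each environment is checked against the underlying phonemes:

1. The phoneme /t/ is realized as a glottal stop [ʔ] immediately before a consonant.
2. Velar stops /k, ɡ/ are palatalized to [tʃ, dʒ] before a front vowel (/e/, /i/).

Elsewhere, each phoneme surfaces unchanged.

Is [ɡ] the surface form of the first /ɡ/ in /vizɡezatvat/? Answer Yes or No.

/ɡ/ meets the environment for rule 2 (before a front vowel) → [dʒ].
The actual realization is [dʒ], not [ɡ].

No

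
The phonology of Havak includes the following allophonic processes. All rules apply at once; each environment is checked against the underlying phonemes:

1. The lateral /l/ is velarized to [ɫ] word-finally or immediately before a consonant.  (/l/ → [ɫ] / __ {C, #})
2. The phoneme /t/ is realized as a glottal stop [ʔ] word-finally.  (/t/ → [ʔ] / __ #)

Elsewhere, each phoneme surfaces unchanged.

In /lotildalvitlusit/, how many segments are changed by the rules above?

Segments that undergo a rule: /l/ → [ɫ] (rule 1); /l/ → [ɫ] (rule 1); /t/ → [ʔ] (rule 2).
All other segments surface unchanged.

3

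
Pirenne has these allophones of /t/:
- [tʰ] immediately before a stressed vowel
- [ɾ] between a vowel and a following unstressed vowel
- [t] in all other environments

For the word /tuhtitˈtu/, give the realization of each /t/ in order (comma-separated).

[t], [t], [t], [tʰ]

Occurrence 1 (position 1): no conditioning environment matches → elsewhere allophone [t].
Occurrence 2 (position 4): no conditioning environment matches → elsewhere allophone [t].
Occurrence 3 (position 6): no conditioning environment matches → elsewhere allophone [t].
Occurrence 4 (position 7): immediately before a stressed vowel → [tʰ].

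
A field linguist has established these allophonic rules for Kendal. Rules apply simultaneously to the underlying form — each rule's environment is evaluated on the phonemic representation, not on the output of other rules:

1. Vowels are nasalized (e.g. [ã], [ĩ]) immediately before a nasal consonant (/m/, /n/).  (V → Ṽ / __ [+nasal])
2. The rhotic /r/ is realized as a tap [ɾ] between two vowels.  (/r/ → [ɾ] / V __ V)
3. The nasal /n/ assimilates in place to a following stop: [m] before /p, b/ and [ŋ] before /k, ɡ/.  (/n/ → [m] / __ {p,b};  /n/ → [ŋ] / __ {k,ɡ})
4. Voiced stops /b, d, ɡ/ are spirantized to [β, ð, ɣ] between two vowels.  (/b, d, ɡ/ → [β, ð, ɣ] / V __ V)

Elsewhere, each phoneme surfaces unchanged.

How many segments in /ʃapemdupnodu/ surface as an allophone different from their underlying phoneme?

2

Segments that undergo a rule: /e/ → [ẽ] (rule 1); /d/ → [ð] (rule 4).
All other segments surface unchanged.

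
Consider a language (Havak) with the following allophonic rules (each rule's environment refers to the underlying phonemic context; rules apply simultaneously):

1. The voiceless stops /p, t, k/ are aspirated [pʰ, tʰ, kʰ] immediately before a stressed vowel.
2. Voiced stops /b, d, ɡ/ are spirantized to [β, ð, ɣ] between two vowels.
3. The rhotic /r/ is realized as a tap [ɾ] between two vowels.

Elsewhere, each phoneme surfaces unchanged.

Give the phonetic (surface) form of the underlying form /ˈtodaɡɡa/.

[ˈtʰoðaɡɡa]

/t/ (word-initial) occurs immediately before a stressed vowel → [tʰ] by rule 1.
Rule 2 applies to /d/ (between /o/ and /a/: between two vowels) → [ð].
/ɡ/ — between /a/ and /ɡ/; rule 2 does not apply here → [ɡ].
/ɡ/ — between /ɡ/ and /a/; rule 2 does not apply here → [ɡ].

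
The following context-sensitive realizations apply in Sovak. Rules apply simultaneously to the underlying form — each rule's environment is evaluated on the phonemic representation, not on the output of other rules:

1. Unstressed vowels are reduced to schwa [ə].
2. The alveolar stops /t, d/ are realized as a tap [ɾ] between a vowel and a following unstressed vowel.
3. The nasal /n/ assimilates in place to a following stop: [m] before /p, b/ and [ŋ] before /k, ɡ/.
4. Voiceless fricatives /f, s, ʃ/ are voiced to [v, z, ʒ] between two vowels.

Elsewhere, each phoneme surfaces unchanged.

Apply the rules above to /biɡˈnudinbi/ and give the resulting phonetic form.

/b/ (word-initial) is unaffected → [b].
/i/ (between /b/ and /ɡ/): in an unstressed syllable, so rule 1 applies → [ə].
/ɡ/ (between /i/ and /n/): no rule targets it → [ɡ].
/n/ (between /ɡ/ and /u/) fails the environment for rule 3, so it stays [n].
/u/ (between /n/ and /d/): rule 1 targets it, but not in an unstressed syllable → unchanged [u].
/d/ (between /u/ and /i/): between a vowel and a following unstressed vowel, so rule 2 applies → [ɾ].
/i/ (between /d/ and /n/): in an unstressed syllable, so rule 1 applies → [ə].
/n/ — between /i/ and /b/, before a labial or velar stop — surfaces as [m] (rule 3).
/b/ — not in any rule's target class → [b].
/i/ — word-final, in an unstressed syllable — surfaces as [ə] (rule 1).

[bəɡˈnuɾəmbə]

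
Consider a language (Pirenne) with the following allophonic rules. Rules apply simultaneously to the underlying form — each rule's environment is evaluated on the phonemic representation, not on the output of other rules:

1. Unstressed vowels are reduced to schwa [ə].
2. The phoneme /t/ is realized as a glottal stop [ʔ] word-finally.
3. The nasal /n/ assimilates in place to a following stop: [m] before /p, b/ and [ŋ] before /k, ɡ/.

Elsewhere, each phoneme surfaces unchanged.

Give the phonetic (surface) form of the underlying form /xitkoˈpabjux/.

/x/ (word-initial) is unaffected → [x].
/i/ — between /x/ and /t/, in an unstressed syllable — surfaces as [ə] (rule 1).
/t/ (between /i/ and /k/) fails the environment for rule 2, so it stays [t].
/k/ stays [k].
Rule 1 applies to /o/ (between /k/ and /p/: in an unstressed syllable) → [ə].
/p/ — not in any rule's target class → [p].
/a/ (between /p/ and /b/) is in the target of rule 1 but the environment (in an unstressed syllable) is not met → [a].
/b/ stays [b].
/j/ — not in any rule's target class → [j].
/u/ meets the environment for rule 1 (in an unstressed syllable) → [ə].
/x/ — not in any rule's target class → [x].

[xətkəˈpabjəx]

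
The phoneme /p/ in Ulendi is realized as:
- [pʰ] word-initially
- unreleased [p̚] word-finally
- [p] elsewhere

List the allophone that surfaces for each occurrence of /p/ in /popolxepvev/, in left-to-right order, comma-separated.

[pʰ], [p], [p]

Occurrence 1 (position 1): word-initially → [pʰ].
Occurrence 2 (position 3): no conditioning environment matches → elsewhere allophone [p].
Occurrence 3 (position 8): no conditioning environment matches → elsewhere allophone [p].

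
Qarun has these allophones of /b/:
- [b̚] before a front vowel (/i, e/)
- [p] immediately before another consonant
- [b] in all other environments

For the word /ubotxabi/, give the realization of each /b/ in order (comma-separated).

Occurrence 1 (position 2): no conditioning environment matches → elsewhere allophone [b].
Occurrence 2 (position 7): before a front vowel (/i, e/) → [b̚].

[b], [b̚]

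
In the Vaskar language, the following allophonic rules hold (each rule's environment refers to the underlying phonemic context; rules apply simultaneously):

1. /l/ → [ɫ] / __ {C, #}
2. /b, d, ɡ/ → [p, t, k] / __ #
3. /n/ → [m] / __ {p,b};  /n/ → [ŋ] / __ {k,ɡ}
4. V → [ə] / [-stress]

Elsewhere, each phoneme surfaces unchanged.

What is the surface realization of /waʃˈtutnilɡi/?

/w/ (word-initial) is unaffected → [w].
/a/ (between /w/ and /ʃ/) occurs in an unstressed syllable → [ə] by rule 4.
/ʃ/ — not in any rule's target class → [ʃ].
/t/ (between /ʃ/ and /u/): no rule targets it → [t].
/u/ (between /t/ and /t/): rule 4 targets it, but not in an unstressed syllable → unchanged [u].
/t/ — not in any rule's target class → [t].
/n/ (between /t/ and /i/) fails the environment for rule 3, so it stays [n].
/i/ meets the environment for rule 4 (in an unstressed syllable) → [ə].
/l/ (between /i/ and /ɡ/) occurs word-finally or immediately before a consonant → [ɫ] by rule 1.
/ɡ/ — between /l/ and /i/; rule 2 does not apply here → [ɡ].
/i/ (word-final): in an unstressed syllable, so rule 4 applies → [ə].

[wəʃˈtutnəɫɡə]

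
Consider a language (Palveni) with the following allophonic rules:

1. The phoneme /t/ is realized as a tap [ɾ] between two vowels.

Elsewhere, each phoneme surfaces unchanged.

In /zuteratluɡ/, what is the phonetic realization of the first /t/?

/t/ (between /u/ and /e/): between two vowels, so rule 1 applies → [ɾ].

[ɾ]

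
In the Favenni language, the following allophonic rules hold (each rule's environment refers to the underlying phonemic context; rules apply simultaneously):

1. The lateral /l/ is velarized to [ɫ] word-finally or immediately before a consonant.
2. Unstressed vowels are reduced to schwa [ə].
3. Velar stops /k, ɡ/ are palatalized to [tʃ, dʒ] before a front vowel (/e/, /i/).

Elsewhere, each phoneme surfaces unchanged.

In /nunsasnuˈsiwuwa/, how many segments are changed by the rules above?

5

Segments that undergo a rule: /u/ → [ə] (rule 2); /a/ → [ə] (rule 2); /u/ → [ə] (rule 2); /u/ → [ə] (rule 2); /a/ → [ə] (rule 2).
All other segments surface unchanged.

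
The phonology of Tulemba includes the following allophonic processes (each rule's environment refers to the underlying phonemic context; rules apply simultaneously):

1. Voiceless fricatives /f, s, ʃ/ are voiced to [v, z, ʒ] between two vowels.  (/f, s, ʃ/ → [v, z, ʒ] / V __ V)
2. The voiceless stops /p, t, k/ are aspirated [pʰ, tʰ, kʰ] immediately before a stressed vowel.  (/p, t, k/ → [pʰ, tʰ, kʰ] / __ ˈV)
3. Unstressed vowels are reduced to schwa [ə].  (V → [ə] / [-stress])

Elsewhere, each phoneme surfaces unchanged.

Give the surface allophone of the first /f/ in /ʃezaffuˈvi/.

[f]

/f/ (between /a/ and /f/) fails the environment for rule 1, so it stays [f].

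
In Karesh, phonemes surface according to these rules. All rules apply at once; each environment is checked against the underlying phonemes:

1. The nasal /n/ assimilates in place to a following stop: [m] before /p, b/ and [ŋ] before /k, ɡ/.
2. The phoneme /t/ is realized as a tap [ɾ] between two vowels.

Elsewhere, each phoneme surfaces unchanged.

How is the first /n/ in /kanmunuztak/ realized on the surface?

/n/ (between /a/ and /m/): rule 1 targets it, but not before a labial or velar stop → unchanged [n].

[n]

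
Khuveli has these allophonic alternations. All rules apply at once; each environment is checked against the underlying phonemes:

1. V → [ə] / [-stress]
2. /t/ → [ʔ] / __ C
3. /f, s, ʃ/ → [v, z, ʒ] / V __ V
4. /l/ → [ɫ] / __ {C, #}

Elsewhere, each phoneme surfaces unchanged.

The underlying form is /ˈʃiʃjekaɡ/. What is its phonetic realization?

[ˈʃiʃjəkəɡ]

/ʃ/ (word-initial): rule 3 targets it, but not between two vowels → unchanged [ʃ].
/i/ (between /ʃ/ and /ʃ/) fails the environment for rule 1, so it stays [i].
/ʃ/ (between /i/ and /j/): rule 3 targets it, but not between two vowels → unchanged [ʃ].
/e/ — between /j/ and /k/, in an unstressed syllable — surfaces as [ə] (rule 1).
/a/ — between /k/ and /ɡ/, in an unstressed syllable — surfaces as [ə] (rule 1).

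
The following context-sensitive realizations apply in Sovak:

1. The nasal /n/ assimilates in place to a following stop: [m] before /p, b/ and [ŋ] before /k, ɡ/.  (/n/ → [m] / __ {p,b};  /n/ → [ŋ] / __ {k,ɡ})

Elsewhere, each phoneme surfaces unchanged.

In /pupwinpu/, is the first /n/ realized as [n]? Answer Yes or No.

No

/n/ — between /i/ and /p/, before a labial or velar stop — surfaces as [m] (rule 1).
The actual realization is [m], not [n].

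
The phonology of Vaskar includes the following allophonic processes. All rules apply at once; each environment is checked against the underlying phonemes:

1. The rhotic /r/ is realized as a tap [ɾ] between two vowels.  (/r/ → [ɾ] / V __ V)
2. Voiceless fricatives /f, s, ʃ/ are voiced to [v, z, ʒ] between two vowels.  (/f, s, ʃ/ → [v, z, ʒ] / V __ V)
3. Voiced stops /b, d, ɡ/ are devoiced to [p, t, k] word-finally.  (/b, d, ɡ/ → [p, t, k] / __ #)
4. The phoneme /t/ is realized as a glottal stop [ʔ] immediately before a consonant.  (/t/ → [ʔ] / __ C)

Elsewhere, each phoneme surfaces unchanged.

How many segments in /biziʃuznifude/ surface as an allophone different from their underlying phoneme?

2

Segments that undergo a rule: /ʃ/ → [ʒ] (rule 2); /f/ → [v] (rule 2).
All other segments surface unchanged.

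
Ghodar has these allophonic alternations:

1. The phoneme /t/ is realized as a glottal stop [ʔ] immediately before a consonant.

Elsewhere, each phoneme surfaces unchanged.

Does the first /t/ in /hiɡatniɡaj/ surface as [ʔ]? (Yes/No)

/t/ (between /a/ and /n/): immediately before a consonant, so rule 1 applies → [ʔ].
The actual realization is [ʔ], which matches [ʔ].

Yes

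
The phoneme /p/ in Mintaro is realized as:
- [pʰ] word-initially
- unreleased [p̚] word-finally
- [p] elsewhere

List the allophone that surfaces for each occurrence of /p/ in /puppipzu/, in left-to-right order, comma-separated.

[pʰ], [p], [p], [p]

Occurrence 1 (position 1): word-initially → [pʰ].
Occurrence 2 (position 3): no conditioning environment matches → elsewhere allophone [p].
Occurrence 3 (position 4): no conditioning environment matches → elsewhere allophone [p].
Occurrence 4 (position 6): no conditioning environment matches → elsewhere allophone [p].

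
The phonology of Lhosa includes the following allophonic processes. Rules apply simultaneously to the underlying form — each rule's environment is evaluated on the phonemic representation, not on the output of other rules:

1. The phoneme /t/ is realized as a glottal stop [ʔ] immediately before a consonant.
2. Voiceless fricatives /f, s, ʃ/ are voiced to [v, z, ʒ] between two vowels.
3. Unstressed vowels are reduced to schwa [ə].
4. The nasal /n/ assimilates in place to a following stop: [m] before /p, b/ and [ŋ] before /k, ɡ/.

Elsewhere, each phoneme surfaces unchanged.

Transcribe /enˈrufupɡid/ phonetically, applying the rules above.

[ənˈruvəpɡəd]

/e/ (word-initial) occurs in an unstressed syllable → [ə] by rule 3.
/n/ (between /e/ and /r/) is in the target of rule 4 but the environment (before a labial or velar stop) is not met → [n].
/r/ (between /n/ and /u/): no rule targets it → [r].
/u/ (between /r/ and /f/): rule 3 targets it, but not in an unstressed syllable → unchanged [u].
/f/ (between /u/ and /u/) occurs between two vowels → [v] by rule 2.
Rule 3 applies to /u/ (between /f/ and /p/: in an unstressed syllable) → [ə].
/p/ (between /u/ and /ɡ/) is unaffected → [p].
/ɡ/ (between /p/ and /i/) is unaffected → [ɡ].
/i/ meets the environment for rule 3 (in an unstressed syllable) → [ə].
/d/ — not in any rule's target class → [d].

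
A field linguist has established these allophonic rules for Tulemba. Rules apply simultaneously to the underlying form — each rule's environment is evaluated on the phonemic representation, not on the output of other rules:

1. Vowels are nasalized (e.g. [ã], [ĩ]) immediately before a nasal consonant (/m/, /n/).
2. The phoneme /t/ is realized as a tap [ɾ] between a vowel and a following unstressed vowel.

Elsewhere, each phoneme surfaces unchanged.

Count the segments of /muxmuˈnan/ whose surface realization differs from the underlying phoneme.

2

Segments that undergo a rule: /u/ → [ũ] (rule 1); /a/ → [ã] (rule 1).
All other segments surface unchanged.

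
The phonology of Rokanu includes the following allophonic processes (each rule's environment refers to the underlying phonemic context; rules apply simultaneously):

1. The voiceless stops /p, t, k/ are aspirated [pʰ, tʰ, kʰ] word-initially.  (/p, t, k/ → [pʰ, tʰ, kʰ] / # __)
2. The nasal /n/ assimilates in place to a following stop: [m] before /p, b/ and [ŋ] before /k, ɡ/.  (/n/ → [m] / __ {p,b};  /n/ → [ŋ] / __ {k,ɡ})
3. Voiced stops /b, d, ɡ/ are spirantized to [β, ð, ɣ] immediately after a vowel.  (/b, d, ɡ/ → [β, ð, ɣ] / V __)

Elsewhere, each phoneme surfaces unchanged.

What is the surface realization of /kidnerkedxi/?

[kʰiðnerkeðxi]

/k/ (word-initial): word-initially, so rule 1 applies → [kʰ].
/i/ stays [i].
/d/ meets the environment for rule 3 (immediately after a vowel) → [ð].
/n/ (between /d/ and /e/) is in the target of rule 2 but the environment (before a labial or velar stop) is not met → [n].
/e/ stays [e].
/r/ — not in any rule's target class → [r].
/k/ (between /r/ and /e/) fails the environment for rule 1, so it stays [k].
/e/ — not in any rule's target class → [e].
Rule 3 applies to /d/ (between /e/ and /x/: immediately after a vowel) → [ð].
/x/ — not in any rule's target class → [x].
/i/ stays [i].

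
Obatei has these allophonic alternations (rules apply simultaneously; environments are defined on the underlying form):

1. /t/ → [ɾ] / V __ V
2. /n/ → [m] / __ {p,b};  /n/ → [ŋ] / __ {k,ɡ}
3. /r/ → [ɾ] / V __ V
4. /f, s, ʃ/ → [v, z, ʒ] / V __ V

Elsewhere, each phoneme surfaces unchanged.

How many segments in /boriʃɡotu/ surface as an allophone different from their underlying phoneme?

Segments that undergo a rule: /r/ → [ɾ] (rule 3); /t/ → [ɾ] (rule 1).
All other segments surface unchanged.

2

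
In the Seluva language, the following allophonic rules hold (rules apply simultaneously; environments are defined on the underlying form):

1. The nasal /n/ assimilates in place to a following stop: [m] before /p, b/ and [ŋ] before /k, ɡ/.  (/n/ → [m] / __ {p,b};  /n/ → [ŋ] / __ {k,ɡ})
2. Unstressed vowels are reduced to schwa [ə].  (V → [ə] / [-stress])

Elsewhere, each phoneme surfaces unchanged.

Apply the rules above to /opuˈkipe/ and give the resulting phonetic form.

/o/ (word-initial): in an unstressed syllable, so rule 2 applies → [ə].
/p/ (between /o/ and /u/): no rule targets it → [p].
/u/ meets the environment for rule 2 (in an unstressed syllable) → [ə].
/k/ stays [k].
/i/ (between /k/ and /p/) is in the target of rule 2 but the environment (in an unstressed syllable) is not met → [i].
/p/ — not in any rule's target class → [p].
/e/ — word-final, in an unstressed syllable — surfaces as [ə] (rule 2).

[əpəˈkipə]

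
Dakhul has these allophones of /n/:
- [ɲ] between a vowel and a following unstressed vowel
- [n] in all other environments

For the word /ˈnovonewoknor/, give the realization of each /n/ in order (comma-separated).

[n], [ɲ], [n]

Occurrence 1 (position 1): no conditioning environment matches → elsewhere allophone [n].
Occurrence 2 (position 5): between a vowel and a following unstressed vowel → [ɲ].
Occurrence 3 (position 10): no conditioning environment matches → elsewhere allophone [n].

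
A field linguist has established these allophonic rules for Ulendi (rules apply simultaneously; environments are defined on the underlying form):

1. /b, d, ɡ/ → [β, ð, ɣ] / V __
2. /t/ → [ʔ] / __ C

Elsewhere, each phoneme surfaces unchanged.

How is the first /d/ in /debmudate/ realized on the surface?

/d/ (word-initial) fails the environment for rule 1, so it stays [d].

[d]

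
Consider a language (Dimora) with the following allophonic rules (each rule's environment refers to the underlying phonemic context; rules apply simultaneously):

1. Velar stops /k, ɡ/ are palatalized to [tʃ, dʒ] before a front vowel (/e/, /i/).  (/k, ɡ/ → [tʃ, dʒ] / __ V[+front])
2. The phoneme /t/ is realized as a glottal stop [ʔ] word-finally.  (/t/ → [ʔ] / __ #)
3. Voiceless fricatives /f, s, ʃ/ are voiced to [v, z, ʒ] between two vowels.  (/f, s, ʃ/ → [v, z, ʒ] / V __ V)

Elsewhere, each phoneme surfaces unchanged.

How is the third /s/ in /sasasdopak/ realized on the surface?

[s]

/s/ — between /a/ and /d/; rule 3 does not apply here → [s].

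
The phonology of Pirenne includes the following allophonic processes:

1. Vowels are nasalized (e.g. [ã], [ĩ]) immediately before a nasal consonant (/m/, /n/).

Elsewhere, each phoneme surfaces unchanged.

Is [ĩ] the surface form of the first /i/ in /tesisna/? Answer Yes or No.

/i/ — between /s/ and /s/; rule 1 does not apply here → [i].
The actual realization is [i], not [ĩ].

No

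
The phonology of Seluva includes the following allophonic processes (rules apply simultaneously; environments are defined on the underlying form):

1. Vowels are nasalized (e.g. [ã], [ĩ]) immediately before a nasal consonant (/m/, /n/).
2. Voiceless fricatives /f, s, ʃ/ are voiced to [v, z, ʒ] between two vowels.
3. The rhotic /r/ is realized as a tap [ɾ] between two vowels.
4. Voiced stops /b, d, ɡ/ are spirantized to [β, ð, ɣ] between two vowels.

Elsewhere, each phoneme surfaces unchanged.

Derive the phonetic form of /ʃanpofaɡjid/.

/ʃ/ (word-initial) fails the environment for rule 2, so it stays [ʃ].
Rule 1 applies to /a/ (between /ʃ/ and /n/: before a nasal consonant) → [ã].
/n/ (between /a/ and /p/): no rule targets it → [n].
/p/ stays [p].
/o/ (between /p/ and /f/) fails the environment for rule 1, so it stays [o].
/f/ (between /o/ and /a/): between two vowels, so rule 2 applies → [v].
/a/ — between /f/ and /ɡ/; rule 1 does not apply here → [a].
/ɡ/ (between /a/ and /j/) fails the environment for rule 4, so it stays [ɡ].
/j/ stays [j].
/i/ (between /j/ and /d/) fails the environment for rule 1, so it stays [i].
/d/ (word-final) fails the environment for rule 4, so it stays [d].

[ʃãnpovaɡjid]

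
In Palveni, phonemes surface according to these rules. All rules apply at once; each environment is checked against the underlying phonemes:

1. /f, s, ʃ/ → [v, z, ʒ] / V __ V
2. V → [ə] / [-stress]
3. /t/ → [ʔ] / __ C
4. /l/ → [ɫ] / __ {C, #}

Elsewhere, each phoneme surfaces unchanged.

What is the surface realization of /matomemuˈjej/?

/m/ stays [m].
/a/ (between /m/ and /t/) occurs in an unstressed syllable → [ə] by rule 2.
/t/ (between /a/ and /o/) fails the environment for rule 3, so it stays [t].
Rule 2 applies to /o/ (between /t/ and /m/: in an unstressed syllable) → [ə].
/m/ (between /o/ and /e/) is unaffected → [m].
/e/ (between /m/ and /m/) occurs in an unstressed syllable → [ə] by rule 2.
/m/ — not in any rule's target class → [m].
Rule 2 applies to /u/ (between /m/ and /j/: in an unstressed syllable) → [ə].
/j/ (between /u/ and /e/): no rule targets it → [j].
/e/ (between /j/ and /j/): rule 2 targets it, but not in an unstressed syllable → unchanged [e].
/j/ — not in any rule's target class → [j].

[mətəməməˈjej]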